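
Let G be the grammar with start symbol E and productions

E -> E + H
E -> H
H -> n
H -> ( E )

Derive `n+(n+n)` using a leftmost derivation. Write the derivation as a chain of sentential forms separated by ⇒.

E ⇒ E+H ⇒ H+H ⇒ n+H ⇒ n+(E) ⇒ n+(E+H) ⇒ n+(H+H) ⇒ n+(n+H) ⇒ n+(n+n)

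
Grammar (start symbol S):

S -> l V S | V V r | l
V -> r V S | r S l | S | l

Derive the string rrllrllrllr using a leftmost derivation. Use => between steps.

S => VVr => rVSVr => rrVSSVr => rrSSSVr => rrVVrSSVr => rrSVrSSVr => rrlVrSSVr => rrlSrSSVr => rrllrSSVr => rrllrVVrSVr => rrllrlVrSVr => rrllrllrSVr => rrllrllrlVr => rrllrllrllr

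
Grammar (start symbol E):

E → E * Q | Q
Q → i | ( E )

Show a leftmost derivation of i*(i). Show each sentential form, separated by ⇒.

E ⇒ E*Q   [E → E * Q]
E*Q ⇒ Q*Q   [E → Q]
Q*Q ⇒ i*Q   [Q → i]
i*Q ⇒ i*(E)   [Q → ( E )]
i*(E) ⇒ i*(Q)   [E → Q]
i*(Q) ⇒ i*(i)   [Q → i]

E ⇒ E*Q ⇒ Q*Q ⇒ i*Q ⇒ i*(E) ⇒ i*(Q) ⇒ i*(i)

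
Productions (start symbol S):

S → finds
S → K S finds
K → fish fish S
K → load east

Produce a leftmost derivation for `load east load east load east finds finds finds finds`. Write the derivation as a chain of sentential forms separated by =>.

S => K S finds => load east S finds => load east K S finds finds => load east load east S finds finds => load east load east K S finds finds finds => load east load east load east S finds finds finds => load east load east load east finds finds finds finds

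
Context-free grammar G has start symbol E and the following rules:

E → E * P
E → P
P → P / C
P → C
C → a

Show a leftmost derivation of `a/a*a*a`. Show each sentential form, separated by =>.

E=>E*P=>E*P*P=>P*P*P=>P/C*P*P=>C/C*P*P=>a/C*P*P=>a/a*P*P=>a/a*C*P=>a/a*a*P=>a/a*a*C=>a/a*a*a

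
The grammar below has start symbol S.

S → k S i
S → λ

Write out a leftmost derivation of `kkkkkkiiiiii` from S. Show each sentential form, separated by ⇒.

S ⇒ kSi ⇒ kkSii ⇒ kkkSiii ⇒ kkkkSiiii ⇒ kkkkkSiiiii ⇒ kkkkkkSiiiiii ⇒ kkkkkkiiiiii

S ⇒ kSi   [S → k S i]
kSi ⇒ kkSii   [S → k S i]
kkSii ⇒ kkkSiii   [S → k S i]
kkkSiii ⇒ kkkkSiiii   [S → k S i]
kkkkSiiii ⇒ kkkkkSiiiii   [S → k S i]
kkkkkSiiiii ⇒ kkkkkkSiiiiii   [S → k S i]
kkkkkkSiiiiii ⇒ kkkkkkiiiiii   [S → λ]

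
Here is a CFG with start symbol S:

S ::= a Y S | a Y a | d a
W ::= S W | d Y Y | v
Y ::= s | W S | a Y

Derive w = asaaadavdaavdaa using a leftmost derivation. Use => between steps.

S => aYS => asS => asaYa => asaWSa => asaSWSa => asaaYaWSa => asaaaYaWSa => asaaaWSaWSa => asaaaSWSaWSa => asaaadaWSaWSa => asaaadavSaWSa => asaaadavdaaWSa => asaaadavdaavSa => asaaadavdaavdaa

S => aYS   [S ::= a Y S]
aYS => asS   [Y ::= s]
asS => asaYa   [S ::= a Y a]
asaYa => asaWSa   [Y ::= W S]
asaWSa => asaSWSa   [W ::= S W]
asaSWSa => asaaYaWSa   [S ::= a Y a]
asaaYaWSa => asaaaYaWSa   [Y ::= a Y]
asaaaYaWSa => asaaaWSaWSa   [Y ::= W S]
asaaaWSaWSa => asaaaSWSaWSa   [W ::= S W]
asaaaSWSaWSa => asaaadaWSaWSa   [S ::= d a]
asaaadaWSaWSa => asaaadavSaWSa   [W ::= v]
asaaadavSaWSa => asaaadavdaaWSa   [S ::= d a]
asaaadavdaaWSa => asaaadavdaavSa   [W ::= v]
asaaadavdaavSa => asaaadavdaavdaa   [S ::= d a]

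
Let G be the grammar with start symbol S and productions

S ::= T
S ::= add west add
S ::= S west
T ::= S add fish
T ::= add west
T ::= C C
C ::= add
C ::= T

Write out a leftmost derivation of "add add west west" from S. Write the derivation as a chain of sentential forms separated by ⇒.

S ⇒ S west ⇒ T west ⇒ C C west ⇒ add C west ⇒ add T west ⇒ add add west west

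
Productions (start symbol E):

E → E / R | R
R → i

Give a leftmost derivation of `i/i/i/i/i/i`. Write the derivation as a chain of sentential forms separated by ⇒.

E⇒E/R⇒E/R/R⇒E/R/R/R⇒E/R/R/R/R⇒E/R/R/R/R/R⇒R/R/R/R/R/R⇒i/R/R/R/R/R⇒i/i/R/R/R/R⇒i/i/i/R/R/R⇒i/i/i/i/R/R⇒i/i/i/i/i/R⇒i/i/i/i/i/i

E ⇒ E/R   [E → E / R]
E/R ⇒ E/R/R   [E → E / R]
E/R/R ⇒ E/R/R/R   [E → E / R]
E/R/R/R ⇒ E/R/R/R/R   [E → E / R]
E/R/R/R/R ⇒ E/R/R/R/R/R   [E → E / R]
E/R/R/R/R/R ⇒ R/R/R/R/R/R   [E → R]
R/R/R/R/R/R ⇒ i/R/R/R/R/R   [R → i]
i/R/R/R/R/R ⇒ i/i/R/R/R/R   [R → i]
i/i/R/R/R/R ⇒ i/i/i/R/R/R   [R → i]
i/i/i/R/R/R ⇒ i/i/i/i/R/R   [R → i]
i/i/i/i/R/R ⇒ i/i/i/i/i/R   [R → i]
i/i/i/i/i/R ⇒ i/i/i/i/i/i   [R → i]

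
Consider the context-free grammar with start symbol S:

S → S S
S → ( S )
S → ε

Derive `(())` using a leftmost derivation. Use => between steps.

S=>SS=>(S)S=>(SS)S=>(SSS)S=>((S)SS)S=>(()SS)S=>(()S)S=>(())S=>(())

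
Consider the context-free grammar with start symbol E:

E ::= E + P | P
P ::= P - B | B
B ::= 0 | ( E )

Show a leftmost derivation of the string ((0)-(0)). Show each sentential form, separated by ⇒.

E ⇒ P   [E ::= P]
P ⇒ B   [P ::= B]
B ⇒ (E)   [B ::= ( E )]
(E) ⇒ (P)   [E ::= P]
(P) ⇒ (P-B)   [P ::= P - B]
(P-B) ⇒ (B-B)   [P ::= B]
(B-B) ⇒ ((E)-B)   [B ::= ( E )]
((E)-B) ⇒ ((P)-B)   [E ::= P]
((P)-B) ⇒ ((B)-B)   [P ::= B]
((B)-B) ⇒ ((0)-B)   [B ::= 0]
((0)-B) ⇒ ((0)-(E))   [B ::= ( E )]
((0)-(E)) ⇒ ((0)-(P))   [E ::= P]
((0)-(P)) ⇒ ((0)-(B))   [P ::= B]
((0)-(B)) ⇒ ((0)-(0))   [B ::= 0]

E⇒P⇒B⇒(E)⇒(P)⇒(P-B)⇒(B-B)⇒((E)-B)⇒((P)-B)⇒((B)-B)⇒((0)-B)⇒((0)-(E))⇒((0)-(P))⇒((0)-(B))⇒((0)-(0))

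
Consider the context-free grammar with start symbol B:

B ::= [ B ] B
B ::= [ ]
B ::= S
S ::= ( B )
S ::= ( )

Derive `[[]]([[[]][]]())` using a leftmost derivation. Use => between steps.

B=>[B]B=>[[]]B=>[[]]S=>[[]](B)=>[[]]([B]B)=>[[]]([[B]B]B)=>[[]]([[[]]B]B)=>[[]]([[[]][]]B)=>[[]]([[[]][]]S)=>[[]]([[[]][]]())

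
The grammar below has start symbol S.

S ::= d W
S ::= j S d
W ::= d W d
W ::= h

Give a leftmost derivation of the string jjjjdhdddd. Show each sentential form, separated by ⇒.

S ⇒ jSd   [S ::= j S d]
jSd ⇒ jjSdd   [S ::= j S d]
jjSdd ⇒ jjjSddd   [S ::= j S d]
jjjSddd ⇒ jjjjSdddd   [S ::= j S d]
jjjjSdddd ⇒ jjjjdWdddd   [S ::= d W]
jjjjdWdddd ⇒ jjjjdhdddd   [W ::= h]

S ⇒ jSd ⇒ jjSdd ⇒ jjjSddd ⇒ jjjjSdddd ⇒ jjjjdWdddd ⇒ jjjjdhdddd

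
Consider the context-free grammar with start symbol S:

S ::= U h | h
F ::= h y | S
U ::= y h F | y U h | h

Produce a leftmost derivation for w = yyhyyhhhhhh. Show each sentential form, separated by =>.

S => Uh   [S ::= U h]
Uh => yUhh   [U ::= y U h]
yUhh => yyhFhh   [U ::= y h F]
yyhFhh => yyhShh   [F ::= S]
yyhShh => yyhUhhh   [S ::= U h]
yyhUhhh => yyhyUhhhh   [U ::= y U h]
yyhyUhhhh => yyhyyhFhhhh   [U ::= y h F]
yyhyyhFhhhh => yyhyyhShhhh   [F ::= S]
yyhyyhShhhh => yyhyyhhhhhh   [S ::= h]

S => Uh => yUhh => yyhFhh => yyhShh => yyhUhhh => yyhyUhhhh => yyhyyhFhhhh => yyhyyhShhhh => yyhyyhhhhhh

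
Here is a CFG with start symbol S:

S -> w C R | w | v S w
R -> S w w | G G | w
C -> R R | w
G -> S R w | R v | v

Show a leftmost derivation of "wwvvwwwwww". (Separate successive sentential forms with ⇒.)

S ⇒ wCR ⇒ wRRR ⇒ wSwwRR ⇒ wwCRwwRR ⇒ wwRRRwwRR ⇒ wwGGRRwwRR ⇒ wwvGRRwwRR ⇒ wwvvRRwwRR ⇒ wwvvwRwwRR ⇒ wwvvwwwwRR ⇒ wwvvwwwwwR ⇒ wwvvwwwwww

S ⇒ wCR   [S -> w C R]
wCR ⇒ wRRR   [C -> R R]
wRRR ⇒ wSwwRR   [R -> S w w]
wSwwRR ⇒ wwCRwwRR   [S -> w C R]
wwCRwwRR ⇒ wwRRRwwRR   [C -> R R]
wwRRRwwRR ⇒ wwGGRRwwRR   [R -> G G]
wwGGRRwwRR ⇒ wwvGRRwwRR   [G -> v]
wwvGRRwwRR ⇒ wwvvRRwwRR   [G -> v]
wwvvRRwwRR ⇒ wwvvwRwwRR   [R -> w]
wwvvwRwwRR ⇒ wwvvwwwwRR   [R -> w]
wwvvwwwwRR ⇒ wwvvwwwwwR   [R -> w]
wwvvwwwwwR ⇒ wwvvwwwwww   [R -> w]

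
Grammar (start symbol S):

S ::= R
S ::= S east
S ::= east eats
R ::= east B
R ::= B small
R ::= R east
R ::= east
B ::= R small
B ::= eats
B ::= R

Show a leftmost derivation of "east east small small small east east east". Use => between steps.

S => S east => R east => R east east => R east east east => B small east east east => R small east east east => B small small east east east => R small small east east east => east B small small east east east => east R small small small east east east => east east small small small east east east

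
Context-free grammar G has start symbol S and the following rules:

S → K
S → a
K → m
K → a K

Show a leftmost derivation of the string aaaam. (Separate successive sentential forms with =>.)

S => K => aK => aaK => aaaK => aaaaK => aaaam

S => K   [S → K]
K => aK   [K → a K]
aK => aaK   [K → a K]
aaK => aaaK   [K → a K]
aaaK => aaaaK   [K → a K]
aaaaK => aaaam   [K → m]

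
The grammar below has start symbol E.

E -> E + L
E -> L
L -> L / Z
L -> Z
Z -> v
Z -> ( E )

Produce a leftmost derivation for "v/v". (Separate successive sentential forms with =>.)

E => L => L/Z => Z/Z => v/Z => v/v

E => L   [E -> L]
L => L/Z   [L -> L / Z]
L/Z => Z/Z   [L -> Z]
Z/Z => v/Z   [Z -> v]
v/Z => v/v   [Z -> v]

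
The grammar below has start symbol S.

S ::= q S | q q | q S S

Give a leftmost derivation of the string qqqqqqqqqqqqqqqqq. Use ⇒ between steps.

S⇒qS⇒qqSS⇒qqqSS⇒qqqqSSS⇒qqqqqSSSS⇒qqqqqqSSSS⇒qqqqqqqSSSSS⇒qqqqqqqqqSSSS⇒qqqqqqqqqqqSSS⇒qqqqqqqqqqqqqSS⇒qqqqqqqqqqqqqqqS⇒qqqqqqqqqqqqqqqqq

S ⇒ qS   [S ::= q S]
qS ⇒ qqSS   [S ::= q S S]
qqSS ⇒ qqqSS   [S ::= q S]
qqqSS ⇒ qqqqSSS   [S ::= q S S]
qqqqSSS ⇒ qqqqqSSSS   [S ::= q S S]
qqqqqSSSS ⇒ qqqqqqSSSS   [S ::= q S]
qqqqqqSSSS ⇒ qqqqqqqSSSSS   [S ::= q S S]
qqqqqqqSSSSS ⇒ qqqqqqqqqSSSS   [S ::= q q]
qqqqqqqqqSSSS ⇒ qqqqqqqqqqqSSS   [S ::= q q]
qqqqqqqqqqqSSS ⇒ qqqqqqqqqqqqqSS   [S ::= q q]
qqqqqqqqqqqqqSS ⇒ qqqqqqqqqqqqqqqS   [S ::= q q]
qqqqqqqqqqqqqqqS ⇒ qqqqqqqqqqqqqqqqq   [S ::= q q]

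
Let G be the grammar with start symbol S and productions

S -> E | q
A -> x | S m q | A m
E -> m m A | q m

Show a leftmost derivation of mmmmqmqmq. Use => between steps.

S => E   [S -> E]
E => mmA   [E -> m m A]
mmA => mmSmq   [A -> S m q]
mmSmq => mmEmq   [S -> E]
mmEmq => mmmmAmq   [E -> m m A]
mmmmAmq => mmmmSmqmq   [A -> S m q]
mmmmSmqmq => mmmmqmqmq   [S -> q]

S=>E=>mmA=>mmSmq=>mmEmq=>mmmmAmq=>mmmmSmqmq=>mmmmqmqmq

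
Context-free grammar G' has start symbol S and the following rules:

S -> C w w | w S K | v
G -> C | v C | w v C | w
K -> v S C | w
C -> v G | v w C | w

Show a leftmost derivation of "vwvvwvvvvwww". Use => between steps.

S=>Cww=>vwCww=>vwvGww=>vwvCww=>vwvvGww=>vwvvwvCww=>vwvvwvvGww=>vwvvwvvCww=>vwvvwvvvGww=>vwvvwvvvvCww=>vwvvwvvvvwww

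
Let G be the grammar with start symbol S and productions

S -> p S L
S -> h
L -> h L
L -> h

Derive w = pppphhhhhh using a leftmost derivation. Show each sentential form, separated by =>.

S => pSL   [S -> p S L]
pSL => ppSLL   [S -> p S L]
ppSLL => pppSLLL   [S -> p S L]
pppSLLL => ppppSLLLL   [S -> p S L]
ppppSLLLL => pppphLLLL   [S -> h]
pppphLLLL => pppphhLLL   [L -> h]
pppphhLLL => pppphhhLL   [L -> h]
pppphhhLL => pppphhhhL   [L -> h]
pppphhhhL => pppphhhhhL   [L -> h L]
pppphhhhhL => pppphhhhhh   [L -> h]

S=>pSL=>ppSLL=>pppSLLL=>ppppSLLLL=>pppphLLLL=>pppphhLLL=>pppphhhLL=>pppphhhhL=>pppphhhhhL=>pppphhhhhh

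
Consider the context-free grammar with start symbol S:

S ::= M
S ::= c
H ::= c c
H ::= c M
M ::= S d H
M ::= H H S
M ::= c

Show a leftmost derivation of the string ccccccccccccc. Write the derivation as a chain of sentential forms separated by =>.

S => M   [S ::= M]
M => HHS   [M ::= H H S]
HHS => cMHS   [H ::= c M]
cMHS => cHHSHS   [M ::= H H S]
cHHSHS => ccMHSHS   [H ::= c M]
ccMHSHS => ccHHSHSHS   [M ::= H H S]
ccHHSHSHS => cccMHSHSHS   [H ::= c M]
cccMHSHSHS => ccccHSHSHS   [M ::= c]
ccccHSHSHS => ccccccSHSHS   [H ::= c c]
ccccccSHSHS => cccccccHSHS   [S ::= c]
cccccccHSHS => cccccccccSHS   [H ::= c c]
cccccccccSHS => ccccccccccHS   [S ::= c]
ccccccccccHS => ccccccccccccS   [H ::= c c]
ccccccccccccS => ccccccccccccc   [S ::= c]

S => M => HHS => cMHS => cHHSHS => ccMHSHS => ccHHSHSHS => cccMHSHSHS => ccccHSHSHS => ccccccSHSHS => cccccccHSHS => cccccccccSHS => ccccccccccHS => ccccccccccccS => ccccccccccccc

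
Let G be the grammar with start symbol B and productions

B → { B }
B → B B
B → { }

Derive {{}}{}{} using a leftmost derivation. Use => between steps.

B => BB => BBB => {B}BB => {{}}BB => {{}}{}B => {{}}{}{}

B => BB   [B → B B]
BB => BBB   [B → B B]
BBB => {B}BB   [B → { B }]
{B}BB => {{}}BB   [B → { }]
{{}}BB => {{}}{}B   [B → { }]
{{}}{}B => {{}}{}{}   [B → { }]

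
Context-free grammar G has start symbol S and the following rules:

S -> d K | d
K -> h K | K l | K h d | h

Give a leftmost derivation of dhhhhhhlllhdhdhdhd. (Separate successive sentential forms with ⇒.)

S ⇒ dK   [S -> d K]
dK ⇒ dhK   [K -> h K]
dhK ⇒ dhKhd   [K -> K h d]
dhKhd ⇒ dhKhdhd   [K -> K h d]
dhKhdhd ⇒ dhKhdhdhd   [K -> K h d]
dhKhdhdhd ⇒ dhKhdhdhdhd   [K -> K h d]
dhKhdhdhdhd ⇒ dhKlhdhdhdhd   [K -> K l]
dhKlhdhdhdhd ⇒ dhhKlhdhdhdhd   [K -> h K]
dhhKlhdhdhdhd ⇒ dhhhKlhdhdhdhd   [K -> h K]
dhhhKlhdhdhdhd ⇒ dhhhhKlhdhdhdhd   [K -> h K]
dhhhhKlhdhdhdhd ⇒ dhhhhhKlhdhdhdhd   [K -> h K]
dhhhhhKlhdhdhdhd ⇒ dhhhhhKllhdhdhdhd   [K -> K l]
dhhhhhKllhdhdhdhd ⇒ dhhhhhKlllhdhdhdhd   [K -> K l]
dhhhhhKlllhdhdhdhd ⇒ dhhhhhhlllhdhdhdhd   [K -> h]

S ⇒ dK ⇒ dhK ⇒ dhKhd ⇒ dhKhdhd ⇒ dhKhdhdhd ⇒ dhKhdhdhdhd ⇒ dhKlhdhdhdhd ⇒ dhhKlhdhdhdhd ⇒ dhhhKlhdhdhdhd ⇒ dhhhhKlhdhdhdhd ⇒ dhhhhhKlhdhdhdhd ⇒ dhhhhhKllhdhdhdhd ⇒ dhhhhhKlllhdhdhdhd ⇒ dhhhhhhlllhdhdhdhd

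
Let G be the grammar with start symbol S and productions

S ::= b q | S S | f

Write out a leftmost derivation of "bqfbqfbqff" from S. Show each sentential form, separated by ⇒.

S ⇒ SS ⇒ SSS ⇒ SSSS ⇒ SSSSS ⇒ SSSSSS ⇒ bqSSSSS ⇒ bqfSSSS ⇒ bqfbqSSS ⇒ bqfbqSSSS ⇒ bqfbqfSSS ⇒ bqfbqfbqSS ⇒ bqfbqfbqfS ⇒ bqfbqfbqff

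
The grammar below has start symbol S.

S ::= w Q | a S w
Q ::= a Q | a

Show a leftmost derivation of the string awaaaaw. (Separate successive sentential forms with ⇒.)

S ⇒ aSw   [S ::= a S w]
aSw ⇒ awQw   [S ::= w Q]
awQw ⇒ awaQw   [Q ::= a Q]
awaQw ⇒ awaaQw   [Q ::= a Q]
awaaQw ⇒ awaaaQw   [Q ::= a Q]
awaaaQw ⇒ awaaaaw   [Q ::= a]

S ⇒ aSw ⇒ awQw ⇒ awaQw ⇒ awaaQw ⇒ awaaaQw ⇒ awaaaaw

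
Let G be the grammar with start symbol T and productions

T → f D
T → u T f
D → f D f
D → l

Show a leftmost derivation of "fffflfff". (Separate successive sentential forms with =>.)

T => fD   [T → f D]
fD => ffDf   [D → f D f]
ffDf => fffDff   [D → f D f]
fffDff => ffffDfff   [D → f D f]
ffffDfff => fffflfff   [D → l]

T=>fD=>ffDf=>fffDff=>ffffDfff=>fffflfff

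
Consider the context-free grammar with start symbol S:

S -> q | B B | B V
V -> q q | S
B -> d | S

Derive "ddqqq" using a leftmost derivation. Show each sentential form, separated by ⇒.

S ⇒ BV ⇒ SV ⇒ BBV ⇒ dBV ⇒ dSV ⇒ dBVV ⇒ ddVV ⇒ ddqqV ⇒ ddqqS ⇒ ddqqq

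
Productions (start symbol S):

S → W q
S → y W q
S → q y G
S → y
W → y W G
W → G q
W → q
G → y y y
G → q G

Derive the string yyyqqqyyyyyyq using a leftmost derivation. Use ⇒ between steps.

S⇒yWq⇒yyWGq⇒yyyWGGq⇒yyyqGGq⇒yyyqqGGq⇒yyyqqqGGq⇒yyyqqqyyyGq⇒yyyqqqyyyyyyq

S ⇒ yWq   [S → y W q]
yWq ⇒ yyWGq   [W → y W G]
yyWGq ⇒ yyyWGGq   [W → y W G]
yyyWGGq ⇒ yyyqGGq   [W → q]
yyyqGGq ⇒ yyyqqGGq   [G → q G]
yyyqqGGq ⇒ yyyqqqGGq   [G → q G]
yyyqqqGGq ⇒ yyyqqqyyyGq   [G → y y y]
yyyqqqyyyGq ⇒ yyyqqqyyyyyyq   [G → y y y]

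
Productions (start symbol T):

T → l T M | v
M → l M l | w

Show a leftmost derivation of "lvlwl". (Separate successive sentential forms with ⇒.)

T ⇒ lTM   [T → l T M]
lTM ⇒ lvM   [T → v]
lvM ⇒ lvlMl   [M → l M l]
lvlMl ⇒ lvlwl   [M → w]

T ⇒ lTM ⇒ lvM ⇒ lvlMl ⇒ lvlwl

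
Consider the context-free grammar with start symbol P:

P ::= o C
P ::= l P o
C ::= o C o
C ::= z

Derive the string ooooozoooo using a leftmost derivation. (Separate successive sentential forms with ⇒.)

P ⇒ oC   [P ::= o C]
oC ⇒ ooCo   [C ::= o C o]
ooCo ⇒ oooCoo   [C ::= o C o]
oooCoo ⇒ ooooCooo   [C ::= o C o]
ooooCooo ⇒ oooooCoooo   [C ::= o C o]
oooooCoooo ⇒ ooooozoooo   [C ::= z]

P ⇒ oC ⇒ ooCo ⇒ oooCoo ⇒ ooooCooo ⇒ oooooCoooo ⇒ ooooozoooo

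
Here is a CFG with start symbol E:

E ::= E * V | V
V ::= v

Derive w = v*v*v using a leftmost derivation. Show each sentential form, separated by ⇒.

E ⇒ E*V   [E ::= E * V]
E*V ⇒ E*V*V   [E ::= E * V]
E*V*V ⇒ V*V*V   [E ::= V]
V*V*V ⇒ v*V*V   [V ::= v]
v*V*V ⇒ v*v*V   [V ::= v]
v*v*V ⇒ v*v*v   [V ::= v]

E ⇒ E*V ⇒ E*V*V ⇒ V*V*V ⇒ v*V*V ⇒ v*v*V ⇒ v*v*v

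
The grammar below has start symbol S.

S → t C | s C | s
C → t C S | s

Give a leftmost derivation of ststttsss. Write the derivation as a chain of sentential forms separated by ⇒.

S ⇒ sC ⇒ stCS ⇒ stsS ⇒ ststC ⇒ ststtCS ⇒ ststttCSS ⇒ ststttsSS ⇒ ststttssS ⇒ ststttsss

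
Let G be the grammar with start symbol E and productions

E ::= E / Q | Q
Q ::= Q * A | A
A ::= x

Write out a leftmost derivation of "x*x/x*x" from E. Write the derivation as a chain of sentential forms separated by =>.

E => E/Q => Q/Q => Q*A/Q => A*A/Q => x*A/Q => x*x/Q => x*x/Q*A => x*x/A*A => x*x/x*A => x*x/x*x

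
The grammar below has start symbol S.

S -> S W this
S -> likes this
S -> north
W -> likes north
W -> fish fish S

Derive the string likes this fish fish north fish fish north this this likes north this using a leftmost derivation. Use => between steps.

S => S W this   [S -> S W this]
S W this => S W this W this   [S -> S W this]
S W this W this => likes this W this W this   [S -> likes this]
likes this W this W this => likes this fish fish S this W this   [W -> fish fish S]
likes this fish fish S this W this => likes this fish fish S W this this W this   [S -> S W this]
likes this fish fish S W this this W this => likes this fish fish north W this this W this   [S -> north]
likes this fish fish north W this this W this => likes this fish fish north fish fish S this this W this   [W -> fish fish S]
likes this fish fish north fish fish S this this W this => likes this fish fish north fish fish north this this W this   [S -> north]
likes this fish fish north fish fish north this this W this => likes this fish fish north fish fish north this this likes north this   [W -> likes north]

S => S W this => S W this W this => likes this W this W this => likes this fish fish S this W this => likes this fish fish S W this this W this => likes this fish fish north W this this W this => likes this fish fish north fish fish S this this W this => likes this fish fish north fish fish north this this W this => likes this fish fish north fish fish north this this likes north this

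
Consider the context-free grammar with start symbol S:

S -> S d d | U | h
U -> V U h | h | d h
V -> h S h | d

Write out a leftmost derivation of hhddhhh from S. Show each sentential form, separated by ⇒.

S⇒U⇒VUh⇒hShUh⇒hSddhUh⇒hhddhUh⇒hhddhhh

S ⇒ U   [S -> U]
U ⇒ VUh   [U -> V U h]
VUh ⇒ hShUh   [V -> h S h]
hShUh ⇒ hSddhUh   [S -> S d d]
hSddhUh ⇒ hhddhUh   [S -> h]
hhddhUh ⇒ hhddhhh   [U -> h]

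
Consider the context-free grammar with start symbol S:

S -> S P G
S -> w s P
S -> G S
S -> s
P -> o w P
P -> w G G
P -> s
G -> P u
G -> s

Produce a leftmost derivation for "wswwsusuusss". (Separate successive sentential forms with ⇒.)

S ⇒ SPG   [S -> S P G]
SPG ⇒ wsPPG   [S -> w s P]
wsPPG ⇒ wswGGPG   [P -> w G G]
wswGGPG ⇒ wswPuGPG   [G -> P u]
wswPuGPG ⇒ wswwGGuGPG   [P -> w G G]
wswwGGuGPG ⇒ wswwPuGuGPG   [G -> P u]
wswwPuGuGPG ⇒ wswwsuGuGPG   [P -> s]
wswwsuGuGPG ⇒ wswwsuPuuGPG   [G -> P u]
wswwsuPuuGPG ⇒ wswwsusuuGPG   [P -> s]
wswwsusuuGPG ⇒ wswwsusuusPG   [G -> s]
wswwsusuusPG ⇒ wswwsusuussG   [P -> s]
wswwsusuussG ⇒ wswwsusuusss   [G -> s]

S ⇒ SPG ⇒ wsPPG ⇒ wswGGPG ⇒ wswPuGPG ⇒ wswwGGuGPG ⇒ wswwPuGuGPG ⇒ wswwsuGuGPG ⇒ wswwsuPuuGPG ⇒ wswwsusuuGPG ⇒ wswwsusuusPG ⇒ wswwsusuussG ⇒ wswwsusuusss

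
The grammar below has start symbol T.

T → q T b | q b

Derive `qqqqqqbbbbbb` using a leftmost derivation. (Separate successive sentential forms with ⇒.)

T⇒qTb⇒qqTbb⇒qqqTbbb⇒qqqqTbbbb⇒qqqqqTbbbbb⇒qqqqqqbbbbbb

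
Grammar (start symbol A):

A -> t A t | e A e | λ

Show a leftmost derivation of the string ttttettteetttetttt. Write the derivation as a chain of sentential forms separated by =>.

A=>tAt=>ttAtt=>tttAttt=>ttttAtttt=>tttteAetttt=>ttttetAtetttt=>ttttettAttetttt=>ttttetttAtttetttt=>ttttettteAetttetttt=>ttttettteetttetttt

A => tAt   [A -> t A t]
tAt => ttAtt   [A -> t A t]
ttAtt => tttAttt   [A -> t A t]
tttAttt => ttttAtttt   [A -> t A t]
ttttAtttt => tttteAetttt   [A -> e A e]
tttteAetttt => ttttetAtetttt   [A -> t A t]
ttttetAtetttt => ttttettAttetttt   [A -> t A t]
ttttettAttetttt => ttttetttAtttetttt   [A -> t A t]
ttttetttAtttetttt => ttttettteAetttetttt   [A -> e A e]
ttttettteAetttetttt => ttttettteetttetttt   [A -> λ]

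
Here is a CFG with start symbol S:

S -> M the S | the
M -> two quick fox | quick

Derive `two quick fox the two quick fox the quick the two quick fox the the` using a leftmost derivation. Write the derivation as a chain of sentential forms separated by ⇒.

S ⇒ M the S ⇒ two quick fox the S ⇒ two quick fox the M the S ⇒ two quick fox the two quick fox the S ⇒ two quick fox the two quick fox the M the S ⇒ two quick fox the two quick fox the quick the S ⇒ two quick fox the two quick fox the quick the M the S ⇒ two quick fox the two quick fox the quick the two quick fox the S ⇒ two quick fox the two quick fox the quick the two quick fox the the

S ⇒ M the S   [S -> M the S]
M the S ⇒ two quick fox the S   [M -> two quick fox]
two quick fox the S ⇒ two quick fox the M the S   [S -> M the S]
two quick fox the M the S ⇒ two quick fox the two quick fox the S   [M -> two quick fox]
two quick fox the two quick fox the S ⇒ two quick fox the two quick fox the M the S   [S -> M the S]
two quick fox the two quick fox the M the S ⇒ two quick fox the two quick fox the quick the S   [M -> quick]
two quick fox the two quick fox the quick the S ⇒ two quick fox the two quick fox the quick the M the S   [S -> M the S]
two quick fox the two quick fox the quick the M the S ⇒ two quick fox the two quick fox the quick the two quick fox the S   [M -> two quick fox]
two quick fox the two quick fox the quick the two quick fox the S ⇒ two quick fox the two quick fox the quick the two quick fox the the   [S -> the]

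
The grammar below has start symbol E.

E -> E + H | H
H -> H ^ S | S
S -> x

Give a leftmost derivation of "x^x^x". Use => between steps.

E => H => H^S => H^S^S => S^S^S => x^S^S => x^x^S => x^x^x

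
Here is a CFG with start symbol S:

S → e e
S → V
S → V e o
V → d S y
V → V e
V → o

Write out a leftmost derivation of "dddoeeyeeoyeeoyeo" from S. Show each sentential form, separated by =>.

S=>Veo=>dSyeo=>dVeoyeo=>dVeeoyeo=>ddSyeeoyeo=>ddVeoyeeoyeo=>ddVeeoyeeoyeo=>dddSyeeoyeeoyeo=>dddVyeeoyeeoyeo=>dddVeyeeoyeeoyeo=>dddVeeyeeoyeeoyeo=>dddoeeyeeoyeeoyeo

S => Veo   [S → V e o]
Veo => dSyeo   [V → d S y]
dSyeo => dVeoyeo   [S → V e o]
dVeoyeo => dVeeoyeo   [V → V e]
dVeeoyeo => ddSyeeoyeo   [V → d S y]
ddSyeeoyeo => ddVeoyeeoyeo   [S → V e o]
ddVeoyeeoyeo => ddVeeoyeeoyeo   [V → V e]
ddVeeoyeeoyeo => dddSyeeoyeeoyeo   [V → d S y]
dddSyeeoyeeoyeo => dddVyeeoyeeoyeo   [S → V]
dddVyeeoyeeoyeo => dddVeyeeoyeeoyeo   [V → V e]
dddVeyeeoyeeoyeo => dddVeeyeeoyeeoyeo   [V → V e]
dddVeeyeeoyeeoyeo => dddoeeyeeoyeeoyeo   [V → o]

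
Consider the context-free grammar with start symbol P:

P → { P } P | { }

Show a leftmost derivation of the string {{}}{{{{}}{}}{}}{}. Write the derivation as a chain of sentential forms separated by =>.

P => {P}P => {{}}P => {{}}{P}P => {{}}{{P}P}P => {{}}{{{P}P}P}P => {{}}{{{{}}P}P}P => {{}}{{{{}}{}}P}P => {{}}{{{{}}{}}{}}P => {{}}{{{{}}{}}{}}{}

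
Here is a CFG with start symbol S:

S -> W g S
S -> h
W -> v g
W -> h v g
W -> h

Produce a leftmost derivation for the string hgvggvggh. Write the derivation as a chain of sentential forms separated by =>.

S => WgS   [S -> W g S]
WgS => hgS   [W -> h]
hgS => hgWgS   [S -> W g S]
hgWgS => hgvggS   [W -> v g]
hgvggS => hgvggWgS   [S -> W g S]
hgvggWgS => hgvggvggS   [W -> v g]
hgvggvggS => hgvggvggh   [S -> h]

S=>WgS=>hgS=>hgWgS=>hgvggS=>hgvggWgS=>hgvggvggS=>hgvggvggh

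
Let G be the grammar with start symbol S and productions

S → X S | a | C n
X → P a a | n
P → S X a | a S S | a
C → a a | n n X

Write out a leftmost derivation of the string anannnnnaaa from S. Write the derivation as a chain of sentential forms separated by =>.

S => XS   [S → X S]
XS => PaaS   [X → P a a]
PaaS => aSSaaS   [P → a S S]
aSSaaS => aXSSaaS   [S → X S]
aXSSaaS => anSSaaS   [X → n]
anSSaaS => anaSaaS   [S → a]
anaSaaS => anaXSaaS   [S → X S]
anaXSaaS => ananSaaS   [X → n]
ananSaaS => ananCnaaS   [S → C n]
ananCnaaS => anannnXnaaS   [C → n n X]
anannnXnaaS => anannnnnaaS   [X → n]
anannnnnaaS => anannnnnaaa   [S → a]

S=>XS=>PaaS=>aSSaaS=>aXSSaaS=>anSSaaS=>anaSaaS=>anaXSaaS=>ananSaaS=>ananCnaaS=>anannnXnaaS=>anannnnnaaS=>anannnnnaaa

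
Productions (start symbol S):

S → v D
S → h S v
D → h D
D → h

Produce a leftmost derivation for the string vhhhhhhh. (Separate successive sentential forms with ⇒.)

S ⇒ vD ⇒ vhD ⇒ vhhD ⇒ vhhhD ⇒ vhhhhD ⇒ vhhhhhD ⇒ vhhhhhhD ⇒ vhhhhhhh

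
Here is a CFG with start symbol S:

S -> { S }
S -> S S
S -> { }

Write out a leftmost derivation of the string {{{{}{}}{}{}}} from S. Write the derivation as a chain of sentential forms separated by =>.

S=>{S}=>{{S}}=>{{SS}}=>{{SSS}}=>{{{S}SS}}=>{{{SS}SS}}=>{{{{}S}SS}}=>{{{{}{}}SS}}=>{{{{}{}}{}S}}=>{{{{}{}}{}{}}}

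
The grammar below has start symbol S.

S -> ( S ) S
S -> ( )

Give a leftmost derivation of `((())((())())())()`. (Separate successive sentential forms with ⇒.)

S ⇒ (S)S ⇒ ((S)S)S ⇒ ((())S)S ⇒ ((())(S)S)S ⇒ ((())((S)S)S)S ⇒ ((())((())S)S)S ⇒ ((())((())())S)S ⇒ ((())((())())())S ⇒ ((())((())())())()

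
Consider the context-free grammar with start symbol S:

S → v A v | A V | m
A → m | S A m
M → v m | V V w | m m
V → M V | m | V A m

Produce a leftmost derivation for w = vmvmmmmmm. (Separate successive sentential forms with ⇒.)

S ⇒ AV ⇒ SAmV ⇒ AVAmV ⇒ SAmVAmV ⇒ vAvAmVAmV ⇒ vmvAmVAmV ⇒ vmvmmVAmV ⇒ vmvmmmAmV ⇒ vmvmmmmmV ⇒ vmvmmmmmm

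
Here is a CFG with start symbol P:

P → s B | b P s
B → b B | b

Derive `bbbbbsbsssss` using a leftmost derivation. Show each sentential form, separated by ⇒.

P⇒bPs⇒bbPss⇒bbbPsss⇒bbbbPssss⇒bbbbbPsssss⇒bbbbbsBsssss⇒bbbbbsbsssss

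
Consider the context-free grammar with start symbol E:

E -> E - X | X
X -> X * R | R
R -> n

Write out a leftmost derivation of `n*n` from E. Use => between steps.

E => X   [E -> X]
X => X*R   [X -> X * R]
X*R => R*R   [X -> R]
R*R => n*R   [R -> n]
n*R => n*n   [R -> n]

E => X => X*R => R*R => n*R => n*n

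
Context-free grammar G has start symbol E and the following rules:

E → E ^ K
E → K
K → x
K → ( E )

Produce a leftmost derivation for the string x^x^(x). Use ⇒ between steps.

E ⇒ E^K ⇒ E^K^K ⇒ K^K^K ⇒ x^K^K ⇒ x^x^K ⇒ x^x^(E) ⇒ x^x^(K) ⇒ x^x^(x)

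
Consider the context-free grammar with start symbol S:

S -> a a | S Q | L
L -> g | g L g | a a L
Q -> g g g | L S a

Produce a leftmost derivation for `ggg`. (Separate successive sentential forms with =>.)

S=>L=>gLg=>ggg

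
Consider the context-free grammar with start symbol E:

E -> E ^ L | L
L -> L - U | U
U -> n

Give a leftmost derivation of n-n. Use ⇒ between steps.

E ⇒ L   [E -> L]
L ⇒ L-U   [L -> L - U]
L-U ⇒ U-U   [L -> U]
U-U ⇒ n-U   [U -> n]
n-U ⇒ n-n   [U -> n]

E ⇒ L ⇒ L-U ⇒ U-U ⇒ n-U ⇒ n-n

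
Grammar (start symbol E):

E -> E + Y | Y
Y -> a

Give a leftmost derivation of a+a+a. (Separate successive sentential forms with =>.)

E => E+Y => E+Y+Y => Y+Y+Y => a+Y+Y => a+a+Y => a+a+a

E => E+Y   [E -> E + Y]
E+Y => E+Y+Y   [E -> E + Y]
E+Y+Y => Y+Y+Y   [E -> Y]
Y+Y+Y => a+Y+Y   [Y -> a]
a+Y+Y => a+a+Y   [Y -> a]
a+a+Y => a+a+a   [Y -> a]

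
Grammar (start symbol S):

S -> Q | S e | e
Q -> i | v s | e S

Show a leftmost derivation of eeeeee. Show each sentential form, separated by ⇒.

S ⇒ Q ⇒ eS ⇒ eQ ⇒ eeS ⇒ eeSe ⇒ eeSee ⇒ eeSeee ⇒ eeeeee

S ⇒ Q   [S -> Q]
Q ⇒ eS   [Q -> e S]
eS ⇒ eQ   [S -> Q]
eQ ⇒ eeS   [Q -> e S]
eeS ⇒ eeSe   [S -> S e]
eeSe ⇒ eeSee   [S -> S e]
eeSee ⇒ eeSeee   [S -> S e]
eeSeee ⇒ eeeeee   [S -> e]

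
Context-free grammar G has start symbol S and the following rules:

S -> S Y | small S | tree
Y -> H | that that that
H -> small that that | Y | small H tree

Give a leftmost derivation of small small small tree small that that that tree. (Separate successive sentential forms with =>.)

S => small S   [S -> small S]
small S => small small S   [S -> small S]
small small S => small small small S   [S -> small S]
small small small S => small small small S Y   [S -> S Y]
small small small S Y => small small small tree Y   [S -> tree]
small small small tree Y => small small small tree H   [Y -> H]
small small small tree H => small small small tree small H tree   [H -> small H tree]
small small small tree small H tree => small small small tree small Y tree   [H -> Y]
small small small tree small Y tree => small small small tree small that that that tree   [Y -> that that that]

S => small S => small small S => small small small S => small small small S Y => small small small tree Y => small small small tree H => small small small tree small H tree => small small small tree small Y tree => small small small tree small that that that tree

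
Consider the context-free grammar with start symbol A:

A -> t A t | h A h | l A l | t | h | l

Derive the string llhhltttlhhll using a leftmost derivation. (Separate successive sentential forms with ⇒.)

A ⇒ lAl ⇒ llAll ⇒ llhAhll ⇒ llhhAhhll ⇒ llhhlAlhhll ⇒ llhhltAtlhhll ⇒ llhhltttlhhll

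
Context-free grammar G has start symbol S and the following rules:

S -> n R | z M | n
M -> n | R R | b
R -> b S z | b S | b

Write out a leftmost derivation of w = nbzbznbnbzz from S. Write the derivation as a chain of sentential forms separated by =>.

S => nR => nbSz => nbzMz => nbzRRz => nbzbSRz => nbzbzMRz => nbzbznRz => nbzbznbSzz => nbzbznbnRzz => nbzbznbnbzz

S => nR   [S -> n R]
nR => nbSz   [R -> b S z]
nbSz => nbzMz   [S -> z M]
nbzMz => nbzRRz   [M -> R R]
nbzRRz => nbzbSRz   [R -> b S]
nbzbSRz => nbzbzMRz   [S -> z M]
nbzbzMRz => nbzbznRz   [M -> n]
nbzbznRz => nbzbznbSzz   [R -> b S z]
nbzbznbSzz => nbzbznbnRzz   [S -> n R]
nbzbznbnRzz => nbzbznbnbzz   [R -> b]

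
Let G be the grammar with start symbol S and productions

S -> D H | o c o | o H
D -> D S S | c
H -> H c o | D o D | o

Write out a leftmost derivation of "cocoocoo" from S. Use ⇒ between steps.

S ⇒ DH   [S -> D H]
DH ⇒ DSSH   [D -> D S S]
DSSH ⇒ cSSH   [D -> c]
cSSH ⇒ cocoSH   [S -> o c o]
cocoSH ⇒ cocoocoH   [S -> o c o]
cocoocoH ⇒ cocoocoo   [H -> o]

S⇒DH⇒DSSH⇒cSSH⇒cocoSH⇒cocoocoH⇒cocoocoo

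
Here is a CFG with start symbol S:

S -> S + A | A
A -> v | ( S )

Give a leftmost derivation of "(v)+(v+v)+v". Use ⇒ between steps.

S ⇒ S+A   [S -> S + A]
S+A ⇒ S+A+A   [S -> S + A]
S+A+A ⇒ A+A+A   [S -> A]
A+A+A ⇒ (S)+A+A   [A -> ( S )]
(S)+A+A ⇒ (A)+A+A   [S -> A]
(A)+A+A ⇒ (v)+A+A   [A -> v]
(v)+A+A ⇒ (v)+(S)+A   [A -> ( S )]
(v)+(S)+A ⇒ (v)+(S+A)+A   [S -> S + A]
(v)+(S+A)+A ⇒ (v)+(A+A)+A   [S -> A]
(v)+(A+A)+A ⇒ (v)+(v+A)+A   [A -> v]
(v)+(v+A)+A ⇒ (v)+(v+v)+A   [A -> v]
(v)+(v+v)+A ⇒ (v)+(v+v)+v   [A -> v]

S⇒S+A⇒S+A+A⇒A+A+A⇒(S)+A+A⇒(A)+A+A⇒(v)+A+A⇒(v)+(S)+A⇒(v)+(S+A)+A⇒(v)+(A+A)+A⇒(v)+(v+A)+A⇒(v)+(v+v)+A⇒(v)+(v+v)+v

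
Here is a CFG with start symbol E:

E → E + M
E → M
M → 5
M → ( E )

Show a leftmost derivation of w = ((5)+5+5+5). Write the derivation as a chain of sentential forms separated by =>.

E => M   [E → M]
M => (E)   [M → ( E )]
(E) => (E+M)   [E → E + M]
(E+M) => (E+M+M)   [E → E + M]
(E+M+M) => (E+M+M+M)   [E → E + M]
(E+M+M+M) => (M+M+M+M)   [E → M]
(M+M+M+M) => ((E)+M+M+M)   [M → ( E )]
((E)+M+M+M) => ((M)+M+M+M)   [E → M]
((M)+M+M+M) => ((5)+M+M+M)   [M → 5]
((5)+M+M+M) => ((5)+5+M+M)   [M → 5]
((5)+5+M+M) => ((5)+5+5+M)   [M → 5]
((5)+5+5+M) => ((5)+5+5+5)   [M → 5]

E=>M=>(E)=>(E+M)=>(E+M+M)=>(E+M+M+M)=>(M+M+M+M)=>((E)+M+M+M)=>((M)+M+M+M)=>((5)+M+M+M)=>((5)+5+M+M)=>((5)+5+5+M)=>((5)+5+5+5)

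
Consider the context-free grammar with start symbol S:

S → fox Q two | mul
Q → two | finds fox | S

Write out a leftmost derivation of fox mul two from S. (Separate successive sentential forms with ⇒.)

S ⇒ fox Q two   [S → fox Q two]
fox Q two ⇒ fox S two   [Q → S]
fox S two ⇒ fox mul two   [S → mul]

S ⇒ fox Q two ⇒ fox S two ⇒ fox mul two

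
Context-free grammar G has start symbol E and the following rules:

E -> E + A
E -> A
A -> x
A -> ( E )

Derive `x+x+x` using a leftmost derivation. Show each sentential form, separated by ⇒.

E ⇒ E+A   [E -> E + A]
E+A ⇒ E+A+A   [E -> E + A]
E+A+A ⇒ A+A+A   [E -> A]
A+A+A ⇒ x+A+A   [A -> x]
x+A+A ⇒ x+x+A   [A -> x]
x+x+A ⇒ x+x+x   [A -> x]

E ⇒ E+A ⇒ E+A+A ⇒ A+A+A ⇒ x+A+A ⇒ x+x+A ⇒ x+x+x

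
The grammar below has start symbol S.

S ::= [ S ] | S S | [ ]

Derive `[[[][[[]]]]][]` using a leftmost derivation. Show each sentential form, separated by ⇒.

S⇒SS⇒[S]S⇒[[S]]S⇒[[SS]]S⇒[[[]S]]S⇒[[[][S]]]S⇒[[[][[S]]]]S⇒[[[][[[]]]]]S⇒[[[][[[]]]]][]

S ⇒ SS   [S ::= S S]
SS ⇒ [S]S   [S ::= [ S ]]
[S]S ⇒ [[S]]S   [S ::= [ S ]]
[[S]]S ⇒ [[SS]]S   [S ::= S S]
[[SS]]S ⇒ [[[]S]]S   [S ::= [ ]]
[[[]S]]S ⇒ [[[][S]]]S   [S ::= [ S ]]
[[[][S]]]S ⇒ [[[][[S]]]]S   [S ::= [ S ]]
[[[][[S]]]]S ⇒ [[[][[[]]]]]S   [S ::= [ ]]
[[[][[[]]]]]S ⇒ [[[][[[]]]]][]   [S ::= [ ]]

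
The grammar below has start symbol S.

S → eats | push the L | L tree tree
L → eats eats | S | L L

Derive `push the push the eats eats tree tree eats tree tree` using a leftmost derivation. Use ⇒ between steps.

S ⇒ L tree tree ⇒ L L tree tree ⇒ S L tree tree ⇒ push the L L tree tree ⇒ push the S L tree tree ⇒ push the push the L L tree tree ⇒ push the push the S L tree tree ⇒ push the push the L tree tree L tree tree ⇒ push the push the eats eats tree tree L tree tree ⇒ push the push the eats eats tree tree S tree tree ⇒ push the push the eats eats tree tree eats tree tree

S ⇒ L tree tree   [S → L tree tree]
L tree tree ⇒ L L tree tree   [L → L L]
L L tree tree ⇒ S L tree tree   [L → S]
S L tree tree ⇒ push the L L tree tree   [S → push the L]
push the L L tree tree ⇒ push the S L tree tree   [L → S]
push the S L tree tree ⇒ push the push the L L tree tree   [S → push the L]
push the push the L L tree tree ⇒ push the push the S L tree tree   [L → S]
push the push the S L tree tree ⇒ push the push the L tree tree L tree tree   [S → L tree tree]
push the push the L tree tree L tree tree ⇒ push the push the eats eats tree tree L tree tree   [L → eats eats]
push the push the eats eats tree tree L tree tree ⇒ push the push the eats eats tree tree S tree tree   [L → S]
push the push the eats eats tree tree S tree tree ⇒ push the push the eats eats tree tree eats tree tree   [S → eats]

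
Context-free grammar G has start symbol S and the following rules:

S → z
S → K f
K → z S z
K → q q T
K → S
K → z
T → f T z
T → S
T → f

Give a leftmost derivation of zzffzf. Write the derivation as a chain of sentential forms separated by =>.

S => Kf   [S → K f]
Kf => zSzf   [K → z S z]
zSzf => zKfzf   [S → K f]
zKfzf => zSfzf   [K → S]
zSfzf => zKffzf   [S → K f]
zKffzf => zzffzf   [K → z]

S => Kf => zSzf => zKfzf => zSfzf => zKffzf => zzffzf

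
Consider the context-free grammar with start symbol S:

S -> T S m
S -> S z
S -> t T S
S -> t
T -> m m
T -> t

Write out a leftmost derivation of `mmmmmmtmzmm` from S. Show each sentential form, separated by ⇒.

S ⇒ TSm   [S -> T S m]
TSm ⇒ mmSm   [T -> m m]
mmSm ⇒ mmTSmm   [S -> T S m]
mmTSmm ⇒ mmmmSmm   [T -> m m]
mmmmSmm ⇒ mmmmSzmm   [S -> S z]
mmmmSzmm ⇒ mmmmTSmzmm   [S -> T S m]
mmmmTSmzmm ⇒ mmmmmmSmzmm   [T -> m m]
mmmmmmSmzmm ⇒ mmmmmmtmzmm   [S -> t]

S ⇒ TSm ⇒ mmSm ⇒ mmTSmm ⇒ mmmmSmm ⇒ mmmmSzmm ⇒ mmmmTSmzmm ⇒ mmmmmmSmzmm ⇒ mmmmmmtmzmm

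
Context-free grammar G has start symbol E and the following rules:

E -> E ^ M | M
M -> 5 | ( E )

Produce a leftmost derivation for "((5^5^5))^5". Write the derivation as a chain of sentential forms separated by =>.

E => E^M => M^M => (E)^M => (M)^M => ((E))^M => ((E^M))^M => ((E^M^M))^M => ((M^M^M))^M => ((5^M^M))^M => ((5^5^M))^M => ((5^5^5))^M => ((5^5^5))^5

E => E^M   [E -> E ^ M]
E^M => M^M   [E -> M]
M^M => (E)^M   [M -> ( E )]
(E)^M => (M)^M   [E -> M]
(M)^M => ((E))^M   [M -> ( E )]
((E))^M => ((E^M))^M   [E -> E ^ M]
((E^M))^M => ((E^M^M))^M   [E -> E ^ M]
((E^M^M))^M => ((M^M^M))^M   [E -> M]
((M^M^M))^M => ((5^M^M))^M   [M -> 5]
((5^M^M))^M => ((5^5^M))^M   [M -> 5]
((5^5^M))^M => ((5^5^5))^M   [M -> 5]
((5^5^5))^M => ((5^5^5))^5   [M -> 5]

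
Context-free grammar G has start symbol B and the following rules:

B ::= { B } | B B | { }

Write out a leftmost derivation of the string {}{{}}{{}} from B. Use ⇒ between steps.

B ⇒ BB ⇒ {}B ⇒ {}BB ⇒ {}{B}B ⇒ {}{{}}B ⇒ {}{{}}{B} ⇒ {}{{}}{{}}

B ⇒ BB   [B ::= B B]
BB ⇒ {}B   [B ::= { }]
{}B ⇒ {}BB   [B ::= B B]
{}BB ⇒ {}{B}B   [B ::= { B }]
{}{B}B ⇒ {}{{}}B   [B ::= { }]
{}{{}}B ⇒ {}{{}}{B}   [B ::= { B }]
{}{{}}{B} ⇒ {}{{}}{{}}   [B ::= { }]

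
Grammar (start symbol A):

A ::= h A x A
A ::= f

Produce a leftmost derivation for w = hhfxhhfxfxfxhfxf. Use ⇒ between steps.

A ⇒ hAxA ⇒ hhAxAxA ⇒ hhfxAxA ⇒ hhfxhAxAxA ⇒ hhfxhhAxAxAxA ⇒ hhfxhhfxAxAxA ⇒ hhfxhhfxfxAxA ⇒ hhfxhhfxfxfxA ⇒ hhfxhhfxfxfxhAxA ⇒ hhfxhhfxfxfxhfxA ⇒ hhfxhhfxfxfxhfxf

A ⇒ hAxA   [A ::= h A x A]
hAxA ⇒ hhAxAxA   [A ::= h A x A]
hhAxAxA ⇒ hhfxAxA   [A ::= f]
hhfxAxA ⇒ hhfxhAxAxA   [A ::= h A x A]
hhfxhAxAxA ⇒ hhfxhhAxAxAxA   [A ::= h A x A]
hhfxhhAxAxAxA ⇒ hhfxhhfxAxAxA   [A ::= f]
hhfxhhfxAxAxA ⇒ hhfxhhfxfxAxA   [A ::= f]
hhfxhhfxfxAxA ⇒ hhfxhhfxfxfxA   [A ::= f]
hhfxhhfxfxfxA ⇒ hhfxhhfxfxfxhAxA   [A ::= h A x A]
hhfxhhfxfxfxhAxA ⇒ hhfxhhfxfxfxhfxA   [A ::= f]
hhfxhhfxfxfxhfxA ⇒ hhfxhhfxfxfxhfxf   [A ::= f]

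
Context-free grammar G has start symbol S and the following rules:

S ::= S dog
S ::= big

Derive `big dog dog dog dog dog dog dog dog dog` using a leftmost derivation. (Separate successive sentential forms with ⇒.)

S ⇒ S dog ⇒ S dog dog ⇒ S dog dog dog ⇒ S dog dog dog dog ⇒ S dog dog dog dog dog ⇒ S dog dog dog dog dog dog ⇒ S dog dog dog dog dog dog dog ⇒ S dog dog dog dog dog dog dog dog ⇒ S dog dog dog dog dog dog dog dog dog ⇒ big dog dog dog dog dog dog dog dog dog

S ⇒ S dog   [S ::= S dog]
S dog ⇒ S dog dog   [S ::= S dog]
S dog dog ⇒ S dog dog dog   [S ::= S dog]
S dog dog dog ⇒ S dog dog dog dog   [S ::= S dog]
S dog dog dog dog ⇒ S dog dog dog dog dog   [S ::= S dog]
S dog dog dog dog dog ⇒ S dog dog dog dog dog dog   [S ::= S dog]
S dog dog dog dog dog dog ⇒ S dog dog dog dog dog dog dog   [S ::= S dog]
S dog dog dog dog dog dog dog ⇒ S dog dog dog dog dog dog dog dog   [S ::= S dog]
S dog dog dog dog dog dog dog dog ⇒ S dog dog dog dog dog dog dog dog dog   [S ::= S dog]
S dog dog dog dog dog dog dog dog dog ⇒ big dog dog dog dog dog dog dog dog dog   [S ::= big]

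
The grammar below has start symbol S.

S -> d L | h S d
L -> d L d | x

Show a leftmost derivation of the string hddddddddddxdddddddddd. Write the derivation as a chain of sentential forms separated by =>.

S => hSd   [S -> h S d]
hSd => hdLd   [S -> d L]
hdLd => hddLdd   [L -> d L d]
hddLdd => hdddLddd   [L -> d L d]
hdddLddd => hddddLdddd   [L -> d L d]
hddddLdddd => hdddddLddddd   [L -> d L d]
hdddddLddddd => hddddddLdddddd   [L -> d L d]
hddddddLdddddd => hdddddddLddddddd   [L -> d L d]
hdddddddLddddddd => hddddddddLdddddddd   [L -> d L d]
hddddddddLdddddddd => hdddddddddLddddddddd   [L -> d L d]
hdddddddddLddddddddd => hddddddddddLdddddddddd   [L -> d L d]
hddddddddddLdddddddddd => hddddddddddxdddddddddd   [L -> x]

S=>hSd=>hdLd=>hddLdd=>hdddLddd=>hddddLdddd=>hdddddLddddd=>hddddddLdddddd=>hdddddddLddddddd=>hddddddddLdddddddd=>hdddddddddLddddddddd=>hddddddddddLdddddddddd=>hddddddddddxdddddddddd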